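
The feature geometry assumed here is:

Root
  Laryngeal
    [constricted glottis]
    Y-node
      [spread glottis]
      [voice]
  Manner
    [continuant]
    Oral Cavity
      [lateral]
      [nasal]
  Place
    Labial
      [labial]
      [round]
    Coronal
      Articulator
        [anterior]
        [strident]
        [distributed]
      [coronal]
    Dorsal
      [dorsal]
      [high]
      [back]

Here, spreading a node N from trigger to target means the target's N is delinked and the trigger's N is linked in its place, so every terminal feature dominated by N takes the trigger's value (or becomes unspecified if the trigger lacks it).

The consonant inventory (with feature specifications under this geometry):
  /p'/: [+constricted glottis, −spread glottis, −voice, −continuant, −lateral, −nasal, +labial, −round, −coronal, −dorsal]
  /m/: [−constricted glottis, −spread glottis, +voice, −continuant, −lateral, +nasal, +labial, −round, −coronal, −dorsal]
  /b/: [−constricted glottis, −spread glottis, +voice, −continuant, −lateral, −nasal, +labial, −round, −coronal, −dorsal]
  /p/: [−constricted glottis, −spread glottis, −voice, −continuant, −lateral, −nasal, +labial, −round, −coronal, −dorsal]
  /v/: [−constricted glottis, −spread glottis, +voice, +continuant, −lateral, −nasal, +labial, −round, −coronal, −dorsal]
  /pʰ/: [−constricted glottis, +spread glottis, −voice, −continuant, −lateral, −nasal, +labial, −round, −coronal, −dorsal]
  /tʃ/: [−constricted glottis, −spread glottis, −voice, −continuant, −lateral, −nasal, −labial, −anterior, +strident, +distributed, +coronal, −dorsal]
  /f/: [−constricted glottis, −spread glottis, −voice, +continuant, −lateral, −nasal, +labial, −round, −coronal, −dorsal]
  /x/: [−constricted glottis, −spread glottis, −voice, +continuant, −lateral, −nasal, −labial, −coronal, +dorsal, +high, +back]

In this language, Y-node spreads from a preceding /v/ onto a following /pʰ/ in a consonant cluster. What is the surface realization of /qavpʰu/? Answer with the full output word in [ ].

Terminals under Y-node in this geometry: [spread glottis], [voice].
Spreading Y-node from /v/ onto /pʰ/ replaces those values with /v/'s: [−spread glottis], [+voice]. Features outside Y-node ([constricted glottis], [continuant], [lateral], …) stay as in /pʰ/.
Among the inventory, only /b/ has exactly this specification, giving the surface form [qavbu].

[qavbu]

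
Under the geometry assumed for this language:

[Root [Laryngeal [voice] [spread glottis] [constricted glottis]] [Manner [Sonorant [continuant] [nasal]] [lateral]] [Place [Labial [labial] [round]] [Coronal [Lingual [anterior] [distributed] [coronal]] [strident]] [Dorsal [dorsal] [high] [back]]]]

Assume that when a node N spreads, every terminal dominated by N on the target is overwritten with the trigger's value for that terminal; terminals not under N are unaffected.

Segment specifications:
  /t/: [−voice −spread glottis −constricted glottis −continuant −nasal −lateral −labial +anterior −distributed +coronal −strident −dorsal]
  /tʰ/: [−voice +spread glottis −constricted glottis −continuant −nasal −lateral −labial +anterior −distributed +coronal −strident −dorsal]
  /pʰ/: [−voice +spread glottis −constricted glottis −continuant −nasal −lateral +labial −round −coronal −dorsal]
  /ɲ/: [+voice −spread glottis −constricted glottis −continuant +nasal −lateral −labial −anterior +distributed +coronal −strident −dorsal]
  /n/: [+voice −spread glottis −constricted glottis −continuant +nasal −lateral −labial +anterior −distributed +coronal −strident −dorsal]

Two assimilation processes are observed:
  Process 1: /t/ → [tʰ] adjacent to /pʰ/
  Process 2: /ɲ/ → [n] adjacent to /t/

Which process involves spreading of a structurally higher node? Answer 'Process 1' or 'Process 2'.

Process 1

In Process 1, [spread glottis] changes, so the minimal spreading node is [spread glottis] at depth 2.
Process 2 alters [anterior], [distributed]; the lowest common ancestor is Lingual (depth 3 from Root).
Depth 2 < depth 3; Process 1 involves the structurally higher constituent [spread glottis].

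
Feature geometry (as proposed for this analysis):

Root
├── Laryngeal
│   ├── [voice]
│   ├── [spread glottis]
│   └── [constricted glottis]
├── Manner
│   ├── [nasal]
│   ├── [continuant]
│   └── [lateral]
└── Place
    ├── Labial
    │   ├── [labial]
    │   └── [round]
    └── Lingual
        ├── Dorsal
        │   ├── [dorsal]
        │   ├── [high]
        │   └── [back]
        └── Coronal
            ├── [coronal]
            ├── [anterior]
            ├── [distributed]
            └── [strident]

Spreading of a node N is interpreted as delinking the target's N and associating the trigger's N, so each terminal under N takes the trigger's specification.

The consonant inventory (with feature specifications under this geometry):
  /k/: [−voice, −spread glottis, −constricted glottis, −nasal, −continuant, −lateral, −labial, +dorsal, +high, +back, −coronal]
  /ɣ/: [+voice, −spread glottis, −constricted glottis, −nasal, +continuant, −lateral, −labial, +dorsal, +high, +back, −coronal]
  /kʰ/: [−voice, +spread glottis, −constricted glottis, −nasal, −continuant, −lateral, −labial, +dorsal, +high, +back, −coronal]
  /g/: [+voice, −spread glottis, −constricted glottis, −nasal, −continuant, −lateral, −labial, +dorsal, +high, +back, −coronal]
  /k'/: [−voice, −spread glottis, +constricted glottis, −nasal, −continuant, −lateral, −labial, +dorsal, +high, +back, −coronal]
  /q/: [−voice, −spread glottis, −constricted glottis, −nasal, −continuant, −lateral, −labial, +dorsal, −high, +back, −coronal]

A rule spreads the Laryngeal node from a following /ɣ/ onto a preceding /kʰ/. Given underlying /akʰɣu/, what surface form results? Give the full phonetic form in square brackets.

[agɣu]

Terminals under Laryngeal in this geometry: [voice], [spread glottis], [constricted glottis].
Spreading Laryngeal from /ɣ/ onto /kʰ/ replaces those values with /ɣ/'s: [+voice], [−spread glottis], [−constricted glottis]. Features outside Laryngeal ([nasal], [continuant], [lateral], …) stay as in /kʰ/.
This feature bundle is that of [g], so /akʰɣu/ surfaces as [agɣu].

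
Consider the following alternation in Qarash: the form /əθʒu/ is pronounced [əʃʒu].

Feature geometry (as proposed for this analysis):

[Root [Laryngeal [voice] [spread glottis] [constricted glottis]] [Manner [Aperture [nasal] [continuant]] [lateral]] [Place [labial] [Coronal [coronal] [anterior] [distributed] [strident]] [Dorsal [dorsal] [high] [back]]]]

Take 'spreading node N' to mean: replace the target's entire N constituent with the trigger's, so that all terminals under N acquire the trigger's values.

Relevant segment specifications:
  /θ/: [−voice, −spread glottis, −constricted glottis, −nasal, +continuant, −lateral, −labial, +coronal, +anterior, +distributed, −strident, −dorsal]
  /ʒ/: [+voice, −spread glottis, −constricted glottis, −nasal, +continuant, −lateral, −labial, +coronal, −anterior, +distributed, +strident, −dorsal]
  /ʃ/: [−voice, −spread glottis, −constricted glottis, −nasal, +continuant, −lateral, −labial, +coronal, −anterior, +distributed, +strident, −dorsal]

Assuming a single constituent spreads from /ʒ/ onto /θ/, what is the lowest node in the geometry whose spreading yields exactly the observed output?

Comparing /θ/ with its surface form [ʃ], the features that change are [anterior], [strident].
These terminals are all dominated by Coronal, and no proper subconstituent of Coronal covers them all; Coronal is their lowest common ancestor.
Spreading Coronal from /ʒ/ overwrites each of those terminals with /ʒ/'s values, yielding exactly [ʃ].
[voice], a feature on which the two segments disagree outside Coronal, is unchanged — nothing dominating it spread, and Coronal is the minimal sufficient constituent.

Coronal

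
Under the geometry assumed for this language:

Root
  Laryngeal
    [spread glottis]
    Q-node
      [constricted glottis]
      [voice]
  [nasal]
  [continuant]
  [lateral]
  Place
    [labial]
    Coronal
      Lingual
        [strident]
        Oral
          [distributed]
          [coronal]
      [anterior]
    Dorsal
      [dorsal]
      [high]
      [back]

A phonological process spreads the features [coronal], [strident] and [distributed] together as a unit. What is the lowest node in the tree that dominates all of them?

[coronal] is immediately dominated by Oral.
[strident] is immediately dominated by Lingual.
[distributed] is immediately dominated by Oral.
The lowest node appearing on every path is Lingual; each proper daughter of Lingual fails to dominate at least one of the listed features.

Lingual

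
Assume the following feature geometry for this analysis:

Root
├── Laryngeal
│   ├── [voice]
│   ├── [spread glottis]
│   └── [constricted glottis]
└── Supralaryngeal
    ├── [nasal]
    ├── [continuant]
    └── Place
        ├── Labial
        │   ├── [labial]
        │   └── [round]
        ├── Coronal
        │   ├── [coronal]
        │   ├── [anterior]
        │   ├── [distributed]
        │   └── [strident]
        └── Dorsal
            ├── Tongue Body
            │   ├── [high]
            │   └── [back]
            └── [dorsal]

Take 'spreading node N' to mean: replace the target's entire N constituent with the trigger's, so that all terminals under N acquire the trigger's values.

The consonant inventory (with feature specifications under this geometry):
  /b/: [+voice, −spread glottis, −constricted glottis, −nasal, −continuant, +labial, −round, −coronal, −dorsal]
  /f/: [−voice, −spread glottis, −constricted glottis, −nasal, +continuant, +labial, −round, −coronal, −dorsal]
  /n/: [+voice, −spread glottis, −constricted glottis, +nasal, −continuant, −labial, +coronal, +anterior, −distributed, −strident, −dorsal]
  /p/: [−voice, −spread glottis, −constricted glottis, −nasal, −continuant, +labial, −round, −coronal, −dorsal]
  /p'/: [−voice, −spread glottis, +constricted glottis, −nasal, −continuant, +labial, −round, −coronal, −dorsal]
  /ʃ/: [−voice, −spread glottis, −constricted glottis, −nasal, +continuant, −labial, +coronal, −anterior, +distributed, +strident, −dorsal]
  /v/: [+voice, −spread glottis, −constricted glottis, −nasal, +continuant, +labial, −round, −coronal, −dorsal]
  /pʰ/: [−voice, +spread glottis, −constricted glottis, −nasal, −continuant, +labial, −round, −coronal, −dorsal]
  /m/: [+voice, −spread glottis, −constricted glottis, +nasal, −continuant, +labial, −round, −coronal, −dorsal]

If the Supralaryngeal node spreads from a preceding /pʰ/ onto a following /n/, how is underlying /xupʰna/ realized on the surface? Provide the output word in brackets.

[xupʰba]

Supralaryngeal immediately or transitively dominates [nasal], [continuant], [labial], [round], [coronal], [anterior], [distributed], [strident], [high], [back], [dorsal].
Spreading Supralaryngeal from /pʰ/ onto /n/ replaces those values with /pʰ/'s: [−nasal], [−continuant], [+labial], [−round], [−coronal], [−dorsal]. Features outside Supralaryngeal ([voice], [spread glottis], [constricted glottis]) stay as in /n/.
The resulting bundle matches /b/ in the inventory; substituting it for /n/ gives [xupʰba].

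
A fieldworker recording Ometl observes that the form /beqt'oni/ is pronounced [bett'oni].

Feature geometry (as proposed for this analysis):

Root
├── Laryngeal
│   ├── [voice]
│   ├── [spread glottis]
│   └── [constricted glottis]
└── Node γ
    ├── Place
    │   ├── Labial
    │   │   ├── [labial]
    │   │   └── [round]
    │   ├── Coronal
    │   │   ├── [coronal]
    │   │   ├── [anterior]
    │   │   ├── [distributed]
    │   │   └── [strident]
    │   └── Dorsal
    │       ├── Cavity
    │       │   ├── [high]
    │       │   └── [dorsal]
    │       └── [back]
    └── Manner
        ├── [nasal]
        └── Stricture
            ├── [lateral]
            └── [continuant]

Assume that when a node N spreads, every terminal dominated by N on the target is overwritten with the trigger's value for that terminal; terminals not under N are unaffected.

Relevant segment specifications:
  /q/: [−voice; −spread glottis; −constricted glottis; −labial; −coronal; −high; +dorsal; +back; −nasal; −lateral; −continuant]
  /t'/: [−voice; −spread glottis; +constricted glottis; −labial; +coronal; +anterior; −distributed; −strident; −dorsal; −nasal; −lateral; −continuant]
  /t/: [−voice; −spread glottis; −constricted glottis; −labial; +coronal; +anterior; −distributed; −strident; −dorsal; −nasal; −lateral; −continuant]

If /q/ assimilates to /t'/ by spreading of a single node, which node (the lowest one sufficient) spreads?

Place

/q/ and [t] differ in [coronal], [anterior], [distributed], [strident], [dorsal], [high], [back]; every other specified feature is identical.
These terminals are all dominated by Place, and no proper subconstituent of Place covers them all; Place is their lowest common ancestor.
If Place spreads, every terminal under it takes /t'/'s value, producing [t] as observed.
[constricted glottis] stays as in /q/ although /t'/ differs there, so no node dominating it spread; among the remaining candidates Place is the lowest that derives the output.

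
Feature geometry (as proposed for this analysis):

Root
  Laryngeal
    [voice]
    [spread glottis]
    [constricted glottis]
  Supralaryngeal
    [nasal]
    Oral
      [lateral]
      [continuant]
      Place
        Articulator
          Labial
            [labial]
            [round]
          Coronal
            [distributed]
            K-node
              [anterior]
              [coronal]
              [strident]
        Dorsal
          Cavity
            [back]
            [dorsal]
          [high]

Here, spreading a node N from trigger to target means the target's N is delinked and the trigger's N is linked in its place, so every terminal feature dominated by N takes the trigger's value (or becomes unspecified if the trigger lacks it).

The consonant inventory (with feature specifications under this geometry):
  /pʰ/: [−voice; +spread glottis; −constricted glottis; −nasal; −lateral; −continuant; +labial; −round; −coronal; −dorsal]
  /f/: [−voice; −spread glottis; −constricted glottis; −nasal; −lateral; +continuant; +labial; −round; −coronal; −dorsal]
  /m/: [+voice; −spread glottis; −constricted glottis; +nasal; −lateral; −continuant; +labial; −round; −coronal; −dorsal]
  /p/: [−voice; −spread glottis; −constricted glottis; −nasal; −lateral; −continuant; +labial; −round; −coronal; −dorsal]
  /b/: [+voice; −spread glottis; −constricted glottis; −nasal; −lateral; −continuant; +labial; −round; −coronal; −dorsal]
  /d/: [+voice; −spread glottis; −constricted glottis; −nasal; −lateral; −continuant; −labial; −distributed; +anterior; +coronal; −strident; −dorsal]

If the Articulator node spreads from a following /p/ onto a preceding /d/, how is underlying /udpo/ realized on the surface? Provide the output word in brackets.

Terminals under Articulator in this geometry: [labial], [round], [distributed], [anterior], [coronal], [strident].
After delinking /d/'s Articulator and linking /p/'s, the affected terminals become [+labial], [−round], [−coronal]; [voice], [spread glottis], [constricted glottis], … (outside Articulator) are retained from /d/.
This feature bundle is that of [b], so /udpo/ surfaces as [ubpo].

[ubpo]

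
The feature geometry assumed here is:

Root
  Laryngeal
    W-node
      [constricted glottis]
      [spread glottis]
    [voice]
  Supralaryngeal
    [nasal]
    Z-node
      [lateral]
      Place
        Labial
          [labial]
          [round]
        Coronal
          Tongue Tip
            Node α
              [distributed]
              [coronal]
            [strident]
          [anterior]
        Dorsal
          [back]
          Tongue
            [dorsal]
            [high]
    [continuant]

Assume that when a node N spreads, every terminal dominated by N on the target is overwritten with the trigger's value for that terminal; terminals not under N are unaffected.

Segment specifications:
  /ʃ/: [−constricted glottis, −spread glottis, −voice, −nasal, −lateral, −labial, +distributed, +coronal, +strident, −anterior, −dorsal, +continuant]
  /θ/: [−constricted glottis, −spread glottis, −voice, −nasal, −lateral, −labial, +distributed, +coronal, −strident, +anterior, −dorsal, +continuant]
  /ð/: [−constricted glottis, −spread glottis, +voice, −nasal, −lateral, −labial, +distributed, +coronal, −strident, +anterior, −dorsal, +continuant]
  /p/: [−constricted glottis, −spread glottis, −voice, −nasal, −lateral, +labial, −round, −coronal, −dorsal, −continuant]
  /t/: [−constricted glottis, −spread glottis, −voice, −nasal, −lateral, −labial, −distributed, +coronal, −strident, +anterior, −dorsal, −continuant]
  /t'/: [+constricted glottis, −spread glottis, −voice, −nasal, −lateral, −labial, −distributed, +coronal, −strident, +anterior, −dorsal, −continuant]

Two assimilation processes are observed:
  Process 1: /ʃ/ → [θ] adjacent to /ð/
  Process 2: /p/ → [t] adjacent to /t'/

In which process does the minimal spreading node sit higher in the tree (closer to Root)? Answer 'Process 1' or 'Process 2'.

Process 2

Process 1: the features that change are [anterior], [strident]; the minimal node is Coronal (depth 4).
Process 2: the features that change are [labial], [round], [coronal], [anterior], [distributed], [strident]; the minimal node is Place (depth 3).
Place (depth 3) sits above Coronal (depth 4), making Process 2 the one with the higher spreading node.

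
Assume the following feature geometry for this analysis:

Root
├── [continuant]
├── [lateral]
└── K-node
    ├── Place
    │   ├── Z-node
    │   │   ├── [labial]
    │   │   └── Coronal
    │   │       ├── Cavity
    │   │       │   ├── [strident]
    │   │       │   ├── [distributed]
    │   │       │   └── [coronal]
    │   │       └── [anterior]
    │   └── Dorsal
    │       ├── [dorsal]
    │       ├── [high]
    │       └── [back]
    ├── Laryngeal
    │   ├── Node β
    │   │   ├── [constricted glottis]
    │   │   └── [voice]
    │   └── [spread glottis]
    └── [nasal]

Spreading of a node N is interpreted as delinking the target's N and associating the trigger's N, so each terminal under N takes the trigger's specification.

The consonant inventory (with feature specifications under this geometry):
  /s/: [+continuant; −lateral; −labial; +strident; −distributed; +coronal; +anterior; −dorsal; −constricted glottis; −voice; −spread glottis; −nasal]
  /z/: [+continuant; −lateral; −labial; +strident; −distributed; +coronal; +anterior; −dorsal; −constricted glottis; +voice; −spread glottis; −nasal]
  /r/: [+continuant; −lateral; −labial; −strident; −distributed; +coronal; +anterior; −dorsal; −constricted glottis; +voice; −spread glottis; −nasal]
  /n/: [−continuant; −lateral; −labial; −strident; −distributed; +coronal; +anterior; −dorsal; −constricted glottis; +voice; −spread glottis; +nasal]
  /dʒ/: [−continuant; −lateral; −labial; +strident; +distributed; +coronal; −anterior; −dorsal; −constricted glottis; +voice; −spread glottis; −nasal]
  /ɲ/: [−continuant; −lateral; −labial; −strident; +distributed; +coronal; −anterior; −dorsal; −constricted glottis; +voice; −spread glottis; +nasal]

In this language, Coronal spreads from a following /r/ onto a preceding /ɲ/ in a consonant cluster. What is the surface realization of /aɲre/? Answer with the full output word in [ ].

The Coronal node dominates the terminals [strident], [distributed], [coronal], [anterior].
After delinking /ɲ/'s Coronal and linking /r/'s, the affected terminals become [−strident], [−distributed], [+coronal], [+anterior]; [continuant], [lateral], [labial], … (outside Coronal) are retained from /ɲ/.
Among the inventory, only /n/ has exactly this specification, giving the surface form [anre].

[anre]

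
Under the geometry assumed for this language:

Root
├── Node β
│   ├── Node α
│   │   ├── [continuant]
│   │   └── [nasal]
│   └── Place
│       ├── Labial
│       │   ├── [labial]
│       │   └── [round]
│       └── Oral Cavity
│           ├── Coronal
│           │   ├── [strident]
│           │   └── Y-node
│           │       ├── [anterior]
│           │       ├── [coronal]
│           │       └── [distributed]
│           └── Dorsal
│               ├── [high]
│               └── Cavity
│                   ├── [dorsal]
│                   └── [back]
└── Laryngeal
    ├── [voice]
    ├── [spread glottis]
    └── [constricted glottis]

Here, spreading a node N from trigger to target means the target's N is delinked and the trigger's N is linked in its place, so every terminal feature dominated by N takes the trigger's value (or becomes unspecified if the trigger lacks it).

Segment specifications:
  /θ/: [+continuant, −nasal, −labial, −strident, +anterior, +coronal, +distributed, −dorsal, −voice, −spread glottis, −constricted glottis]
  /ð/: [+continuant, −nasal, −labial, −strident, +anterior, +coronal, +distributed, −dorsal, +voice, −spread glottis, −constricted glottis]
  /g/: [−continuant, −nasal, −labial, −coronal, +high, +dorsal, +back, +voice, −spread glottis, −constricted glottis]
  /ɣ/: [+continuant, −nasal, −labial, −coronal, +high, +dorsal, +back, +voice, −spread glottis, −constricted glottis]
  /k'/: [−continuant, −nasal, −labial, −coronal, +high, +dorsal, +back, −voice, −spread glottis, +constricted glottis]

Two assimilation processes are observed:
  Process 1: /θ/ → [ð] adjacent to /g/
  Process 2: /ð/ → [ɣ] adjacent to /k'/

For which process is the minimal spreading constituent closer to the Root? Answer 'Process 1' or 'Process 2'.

In Process 1, [voice] changes, so the minimal spreading node is [voice] at depth 2.
Process 2: the features that change are [coronal], [anterior], [distributed], [strident], [dorsal], [high], [back]; the minimal node is Oral Cavity (depth 3).
[voice] is closer to Root than Oral Cavity, so Process 1 spreads the higher node.

Process 1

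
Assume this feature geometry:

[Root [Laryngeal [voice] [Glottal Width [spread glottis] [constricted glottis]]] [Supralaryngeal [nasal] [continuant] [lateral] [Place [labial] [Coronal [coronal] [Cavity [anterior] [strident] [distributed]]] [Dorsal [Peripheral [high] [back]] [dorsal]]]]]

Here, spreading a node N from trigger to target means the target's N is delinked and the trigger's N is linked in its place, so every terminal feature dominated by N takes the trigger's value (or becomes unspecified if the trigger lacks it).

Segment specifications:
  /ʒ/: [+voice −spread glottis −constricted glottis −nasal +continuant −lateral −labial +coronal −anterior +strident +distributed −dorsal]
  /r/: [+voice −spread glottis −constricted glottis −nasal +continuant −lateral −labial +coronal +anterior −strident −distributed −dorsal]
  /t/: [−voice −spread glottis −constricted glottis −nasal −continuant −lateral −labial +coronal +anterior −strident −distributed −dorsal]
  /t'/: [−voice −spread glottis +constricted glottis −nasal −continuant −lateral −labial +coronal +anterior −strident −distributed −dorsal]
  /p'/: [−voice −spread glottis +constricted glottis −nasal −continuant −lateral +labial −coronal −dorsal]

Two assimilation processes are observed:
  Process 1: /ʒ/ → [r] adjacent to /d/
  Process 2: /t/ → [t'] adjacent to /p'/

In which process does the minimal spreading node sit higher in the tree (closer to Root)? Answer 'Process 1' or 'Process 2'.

Process 2

In Process 1, [anterior], [distributed], [strident] change, so the minimal spreading node is Cavity at depth 4.
Process 2 alters [constricted glottis]; the lowest dominating node is [constricted glottis] (depth 3 from Root).
[constricted glottis] (depth 3) sits above Cavity (depth 4), making Process 2 the one with the higher spreading node.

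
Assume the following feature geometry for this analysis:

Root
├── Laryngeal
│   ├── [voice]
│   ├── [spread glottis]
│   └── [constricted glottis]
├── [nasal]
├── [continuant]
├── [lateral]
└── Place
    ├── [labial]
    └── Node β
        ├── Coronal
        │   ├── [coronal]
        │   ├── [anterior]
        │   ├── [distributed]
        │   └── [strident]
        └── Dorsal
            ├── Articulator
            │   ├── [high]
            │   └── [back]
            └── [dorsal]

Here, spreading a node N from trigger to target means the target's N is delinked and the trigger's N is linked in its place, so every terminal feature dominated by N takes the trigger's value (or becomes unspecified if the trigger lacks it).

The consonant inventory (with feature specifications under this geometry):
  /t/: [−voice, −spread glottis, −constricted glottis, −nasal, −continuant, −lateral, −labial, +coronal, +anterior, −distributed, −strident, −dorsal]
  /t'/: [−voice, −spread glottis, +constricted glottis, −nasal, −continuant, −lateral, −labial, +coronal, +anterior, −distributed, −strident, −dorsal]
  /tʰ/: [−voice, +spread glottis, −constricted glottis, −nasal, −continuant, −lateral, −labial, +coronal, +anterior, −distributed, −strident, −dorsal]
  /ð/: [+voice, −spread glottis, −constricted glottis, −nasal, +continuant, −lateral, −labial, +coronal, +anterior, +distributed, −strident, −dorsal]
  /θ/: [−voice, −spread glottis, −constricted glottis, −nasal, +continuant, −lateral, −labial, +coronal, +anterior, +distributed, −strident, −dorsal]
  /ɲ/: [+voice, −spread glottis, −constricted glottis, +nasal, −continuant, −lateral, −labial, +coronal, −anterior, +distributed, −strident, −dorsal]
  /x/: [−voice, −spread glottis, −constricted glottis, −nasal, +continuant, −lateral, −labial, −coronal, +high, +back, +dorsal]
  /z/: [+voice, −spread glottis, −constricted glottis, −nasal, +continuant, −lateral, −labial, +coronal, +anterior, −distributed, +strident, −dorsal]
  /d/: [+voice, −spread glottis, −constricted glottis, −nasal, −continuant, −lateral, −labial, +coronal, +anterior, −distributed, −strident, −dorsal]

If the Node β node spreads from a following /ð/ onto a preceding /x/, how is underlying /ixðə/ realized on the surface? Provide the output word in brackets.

[iθðə]

Node β immediately or transitively dominates [coronal], [anterior], [distributed], [strident], [high], [back], [dorsal].
Spreading Node β from /ð/ onto /x/ replaces those values with /ð/'s: [+coronal], [+anterior], [+distributed], [−strident], [−dorsal]. Features outside Node β ([voice], [spread glottis], [constricted glottis], …) stay as in /x/.
This feature bundle is that of [θ], so /ixðə/ surfaces as [iθðə].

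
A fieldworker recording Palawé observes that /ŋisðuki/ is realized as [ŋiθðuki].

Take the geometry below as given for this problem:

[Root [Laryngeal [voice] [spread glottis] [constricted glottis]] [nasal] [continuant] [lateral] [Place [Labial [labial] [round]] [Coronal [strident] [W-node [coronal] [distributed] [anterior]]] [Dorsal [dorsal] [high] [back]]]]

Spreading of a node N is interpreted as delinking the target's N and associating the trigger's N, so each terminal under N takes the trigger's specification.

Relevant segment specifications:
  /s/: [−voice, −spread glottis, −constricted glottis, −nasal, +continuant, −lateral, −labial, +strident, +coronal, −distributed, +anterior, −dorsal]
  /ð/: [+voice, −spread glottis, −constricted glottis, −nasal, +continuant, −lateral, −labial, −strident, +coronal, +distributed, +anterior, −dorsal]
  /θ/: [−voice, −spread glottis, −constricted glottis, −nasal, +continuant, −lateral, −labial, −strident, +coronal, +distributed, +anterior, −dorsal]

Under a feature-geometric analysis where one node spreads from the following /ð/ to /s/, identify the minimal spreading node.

Comparing /s/ with its surface form [θ], the features that change are [distributed], [strident].
Tracing each changed feature up the tree, the paths first meet at Coronal; any lower node misses at least one of them.
If Coronal spreads, every terminal under it takes /ð/'s value, producing [θ] as observed.
[voice], a feature on which the two segments disagree outside Coronal, is unchanged — nothing dominating it spread, and Coronal is the minimal sufficient constituent.

Coronal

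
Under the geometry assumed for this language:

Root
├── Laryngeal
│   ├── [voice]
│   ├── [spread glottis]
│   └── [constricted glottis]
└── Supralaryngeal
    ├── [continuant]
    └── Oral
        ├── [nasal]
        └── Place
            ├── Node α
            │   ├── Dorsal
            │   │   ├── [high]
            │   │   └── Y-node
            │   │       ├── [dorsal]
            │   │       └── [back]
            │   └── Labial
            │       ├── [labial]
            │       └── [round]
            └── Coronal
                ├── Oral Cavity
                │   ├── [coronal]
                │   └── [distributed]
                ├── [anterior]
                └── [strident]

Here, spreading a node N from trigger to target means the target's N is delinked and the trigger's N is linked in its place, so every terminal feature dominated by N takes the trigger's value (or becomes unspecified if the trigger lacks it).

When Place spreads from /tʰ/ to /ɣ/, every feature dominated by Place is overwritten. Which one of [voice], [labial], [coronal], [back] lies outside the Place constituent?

Under this geometry, Place contains [high], [dorsal], [back], [labial], [round], [coronal], [distributed], [anterior], [strident].
[labial], [coronal], [back] all lie under Place, so they are overwritten when Place spreads.
But [voice] is a dependent of Laryngeal, outside Place; it is therefore untouched by the spreading.

[voice]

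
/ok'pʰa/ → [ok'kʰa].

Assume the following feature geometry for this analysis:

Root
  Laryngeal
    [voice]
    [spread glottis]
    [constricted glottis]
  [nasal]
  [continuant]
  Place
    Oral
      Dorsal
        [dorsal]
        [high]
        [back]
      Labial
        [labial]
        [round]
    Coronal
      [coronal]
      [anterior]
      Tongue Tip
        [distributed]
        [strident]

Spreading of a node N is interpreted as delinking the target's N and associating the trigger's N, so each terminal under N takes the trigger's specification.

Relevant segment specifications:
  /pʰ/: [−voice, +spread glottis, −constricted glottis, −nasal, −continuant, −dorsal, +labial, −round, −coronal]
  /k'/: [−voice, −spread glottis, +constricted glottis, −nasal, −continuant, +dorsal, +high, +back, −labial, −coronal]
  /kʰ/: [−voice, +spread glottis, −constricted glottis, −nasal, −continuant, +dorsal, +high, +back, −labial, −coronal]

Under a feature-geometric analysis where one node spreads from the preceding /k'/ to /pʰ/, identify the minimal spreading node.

The alternation /pʰ/ → [kʰ] changes [labial], [round], [dorsal], [high], [back] and nothing else.
These terminals are all dominated by Oral, and no proper subconstituent of Oral covers them all; Oral is their lowest common ancestor.
Spreading Oral from /k'/ overwrites each of those terminals with /k'/'s values, yielding exactly [kʰ].
Features on which the two segments disagree outside Oral, such as [spread glottis], [constricted glottis], are unchanged — nothing dominating them spread, and Oral is the minimal sufficient constituent.

Oral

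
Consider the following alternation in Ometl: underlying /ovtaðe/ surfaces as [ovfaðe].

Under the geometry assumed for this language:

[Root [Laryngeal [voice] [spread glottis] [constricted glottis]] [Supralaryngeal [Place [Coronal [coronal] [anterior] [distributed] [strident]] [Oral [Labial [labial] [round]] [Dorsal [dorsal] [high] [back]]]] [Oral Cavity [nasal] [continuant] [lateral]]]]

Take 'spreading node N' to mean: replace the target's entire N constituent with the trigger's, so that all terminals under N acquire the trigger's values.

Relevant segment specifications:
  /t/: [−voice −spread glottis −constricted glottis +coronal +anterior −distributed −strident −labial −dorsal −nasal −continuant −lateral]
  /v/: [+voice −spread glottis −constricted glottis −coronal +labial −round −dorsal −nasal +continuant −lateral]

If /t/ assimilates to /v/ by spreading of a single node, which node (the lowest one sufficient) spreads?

Supralaryngeal

/t/ and [f] differ in [continuant], [labial], [round], [coronal], [anterior], [distributed], [strident]; every other specified feature is identical.
Tracing each changed feature up the tree, the paths first meet at Supralaryngeal; any lower node misses at least one of them.
Delinking /t/'s Supralaryngeal and associating /v/'s Supralaryngeal gives precisely the feature bundle of [f].
[voice] — on which /v/ differs from /t/ — is unchanged, so Root cannot have spread; the constituent is no larger than Supralaryngeal.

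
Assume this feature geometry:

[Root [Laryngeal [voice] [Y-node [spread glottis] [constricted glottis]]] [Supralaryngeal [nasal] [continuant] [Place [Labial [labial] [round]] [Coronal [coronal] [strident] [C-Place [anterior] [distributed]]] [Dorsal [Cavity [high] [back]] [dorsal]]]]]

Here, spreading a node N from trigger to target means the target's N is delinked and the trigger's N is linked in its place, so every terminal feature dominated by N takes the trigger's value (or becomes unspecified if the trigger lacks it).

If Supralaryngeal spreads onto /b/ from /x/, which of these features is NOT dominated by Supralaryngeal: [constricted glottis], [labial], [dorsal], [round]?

[constricted glottis]

The terminals dominated by Supralaryngeal are [nasal], [continuant], [labial], [round], [coronal], [strident], [anterior], [distributed], [high], [back], [dorsal].
Of the listed options, [dorsal], [labial], [round] are among these and would be overwritten by spreading Supralaryngeal.
[constricted glottis] is not within the Supralaryngeal subtree (it hangs from Y-node), so /b/'s [constricted glottis] value survives.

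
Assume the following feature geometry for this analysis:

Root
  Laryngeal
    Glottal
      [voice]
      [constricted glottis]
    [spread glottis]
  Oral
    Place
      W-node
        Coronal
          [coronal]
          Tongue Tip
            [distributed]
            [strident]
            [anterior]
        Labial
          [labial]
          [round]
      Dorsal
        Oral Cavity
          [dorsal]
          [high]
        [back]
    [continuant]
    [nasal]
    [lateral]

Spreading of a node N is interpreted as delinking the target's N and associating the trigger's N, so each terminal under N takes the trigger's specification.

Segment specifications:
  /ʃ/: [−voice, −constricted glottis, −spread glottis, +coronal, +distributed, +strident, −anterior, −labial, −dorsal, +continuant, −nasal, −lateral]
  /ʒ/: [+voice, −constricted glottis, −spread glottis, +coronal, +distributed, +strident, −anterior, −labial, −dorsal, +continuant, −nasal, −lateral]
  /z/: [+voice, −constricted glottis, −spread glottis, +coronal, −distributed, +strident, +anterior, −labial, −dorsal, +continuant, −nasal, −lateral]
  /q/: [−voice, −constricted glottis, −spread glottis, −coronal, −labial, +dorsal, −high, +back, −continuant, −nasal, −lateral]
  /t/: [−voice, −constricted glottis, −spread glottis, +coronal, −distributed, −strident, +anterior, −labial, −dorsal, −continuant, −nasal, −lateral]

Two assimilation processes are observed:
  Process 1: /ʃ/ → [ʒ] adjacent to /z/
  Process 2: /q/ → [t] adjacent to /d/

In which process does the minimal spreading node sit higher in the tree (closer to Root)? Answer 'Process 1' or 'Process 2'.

Process 1 alters [voice]; the lowest dominating node is [voice] (depth 3 from Root).
Process 2 alters [coronal], [anterior], [distributed], [strident], [dorsal], [high], [back]; the lowest common ancestor is Place (depth 2 from Root).
Place is closer to Root than [voice], so Process 2 spreads the higher node.

Process 2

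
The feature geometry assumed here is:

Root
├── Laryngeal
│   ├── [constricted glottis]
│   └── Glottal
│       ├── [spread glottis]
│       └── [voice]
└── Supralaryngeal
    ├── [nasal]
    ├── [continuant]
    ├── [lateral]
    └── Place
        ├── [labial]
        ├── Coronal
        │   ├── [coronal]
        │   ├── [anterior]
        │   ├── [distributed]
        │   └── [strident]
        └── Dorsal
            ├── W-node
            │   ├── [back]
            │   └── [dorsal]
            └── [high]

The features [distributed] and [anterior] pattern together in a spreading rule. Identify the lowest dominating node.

Coronal

[distributed]: Root > Supralaryngeal > Place > Coronal > [distributed].
[anterior]: Root > Supralaryngeal > Place > Coronal > [anterior].
Coronal is the lowest common ancestor — every listed feature sits under it, and no single subconstituent of Coronal covers them all.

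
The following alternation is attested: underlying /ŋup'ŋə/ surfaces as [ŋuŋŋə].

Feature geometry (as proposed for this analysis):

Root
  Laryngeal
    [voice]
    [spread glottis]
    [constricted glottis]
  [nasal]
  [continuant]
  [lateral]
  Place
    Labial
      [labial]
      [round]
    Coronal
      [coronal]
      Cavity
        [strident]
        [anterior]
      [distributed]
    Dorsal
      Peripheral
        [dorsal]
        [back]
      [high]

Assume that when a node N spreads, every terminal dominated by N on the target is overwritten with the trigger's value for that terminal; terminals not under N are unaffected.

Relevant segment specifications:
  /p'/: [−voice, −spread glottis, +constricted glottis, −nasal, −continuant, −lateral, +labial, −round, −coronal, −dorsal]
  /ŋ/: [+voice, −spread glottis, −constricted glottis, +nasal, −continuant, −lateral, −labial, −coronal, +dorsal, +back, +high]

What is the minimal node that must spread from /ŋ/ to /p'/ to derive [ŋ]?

/p'/ and [ŋ] differ in [voice], [constricted glottis], [nasal], [labial], [round], [dorsal], [high], [back]; every other specified feature is identical.
These terminals are all dominated by Root, and no proper subconstituent of Root covers them all; Root is their lowest common ancestor.
If Root spreads, every terminal under it takes /ŋ/'s value, producing [ŋ] as observed.

Root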